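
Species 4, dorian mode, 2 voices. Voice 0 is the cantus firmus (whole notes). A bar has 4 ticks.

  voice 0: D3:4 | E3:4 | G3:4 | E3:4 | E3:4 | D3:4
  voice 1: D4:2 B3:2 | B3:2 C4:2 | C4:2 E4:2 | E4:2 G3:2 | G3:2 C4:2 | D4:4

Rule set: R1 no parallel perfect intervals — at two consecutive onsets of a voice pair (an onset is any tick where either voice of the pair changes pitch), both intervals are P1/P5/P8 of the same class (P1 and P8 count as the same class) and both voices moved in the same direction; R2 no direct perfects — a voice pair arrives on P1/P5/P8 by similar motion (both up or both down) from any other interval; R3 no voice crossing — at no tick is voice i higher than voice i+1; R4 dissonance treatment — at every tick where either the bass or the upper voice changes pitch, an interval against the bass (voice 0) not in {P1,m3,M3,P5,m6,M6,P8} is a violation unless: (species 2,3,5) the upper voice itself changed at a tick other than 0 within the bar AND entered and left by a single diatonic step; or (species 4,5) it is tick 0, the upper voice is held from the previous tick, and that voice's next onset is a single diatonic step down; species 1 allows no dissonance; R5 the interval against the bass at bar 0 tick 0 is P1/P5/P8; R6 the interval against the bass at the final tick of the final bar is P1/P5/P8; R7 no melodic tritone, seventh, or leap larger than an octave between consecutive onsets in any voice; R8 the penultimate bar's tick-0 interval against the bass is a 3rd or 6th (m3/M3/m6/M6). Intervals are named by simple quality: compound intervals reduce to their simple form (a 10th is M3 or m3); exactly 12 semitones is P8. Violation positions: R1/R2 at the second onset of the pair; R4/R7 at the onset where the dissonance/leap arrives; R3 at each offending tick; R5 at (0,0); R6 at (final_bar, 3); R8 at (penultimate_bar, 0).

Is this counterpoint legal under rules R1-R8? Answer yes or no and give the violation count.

No (1 violations)

bar 0: v0=D3 v1=D4 (P8)
bar 1: v0=E3 v1=B3 (P5)
bar 2: v0=G3 v1=C4 (P4)
bar 3: v0=E3 v1=E4 (P8)
bar 4: v0=E3 v1=G3 (m3)
bar 5: v0=D3 v1=D4 (P8)
  R4 @ bar2.0: G3/C4 P4 untreated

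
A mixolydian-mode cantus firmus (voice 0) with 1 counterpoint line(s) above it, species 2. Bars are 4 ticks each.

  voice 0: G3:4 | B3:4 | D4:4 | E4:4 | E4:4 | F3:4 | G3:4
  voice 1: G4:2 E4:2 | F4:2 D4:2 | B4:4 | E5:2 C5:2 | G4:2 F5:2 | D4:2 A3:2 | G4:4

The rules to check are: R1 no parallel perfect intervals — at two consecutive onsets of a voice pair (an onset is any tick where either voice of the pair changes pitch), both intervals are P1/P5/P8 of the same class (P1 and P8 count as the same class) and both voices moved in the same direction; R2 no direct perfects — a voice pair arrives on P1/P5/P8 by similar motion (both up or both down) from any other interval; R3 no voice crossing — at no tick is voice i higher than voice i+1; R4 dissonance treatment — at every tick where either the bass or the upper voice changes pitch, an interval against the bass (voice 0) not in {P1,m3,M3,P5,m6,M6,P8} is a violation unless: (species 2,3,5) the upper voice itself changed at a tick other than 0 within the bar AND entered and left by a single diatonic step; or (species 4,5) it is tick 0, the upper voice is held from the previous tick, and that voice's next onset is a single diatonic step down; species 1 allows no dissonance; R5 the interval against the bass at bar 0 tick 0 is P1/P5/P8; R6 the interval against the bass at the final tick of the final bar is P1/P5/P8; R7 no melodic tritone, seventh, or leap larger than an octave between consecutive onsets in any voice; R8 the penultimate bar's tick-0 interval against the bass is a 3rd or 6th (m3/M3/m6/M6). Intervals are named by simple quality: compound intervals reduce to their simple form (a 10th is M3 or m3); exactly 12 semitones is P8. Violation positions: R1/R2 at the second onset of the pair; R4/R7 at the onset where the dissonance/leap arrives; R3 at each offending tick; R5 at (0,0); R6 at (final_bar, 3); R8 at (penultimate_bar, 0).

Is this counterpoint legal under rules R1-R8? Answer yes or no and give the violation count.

No (8 violations)

bar 0: v0=G3 v1=G4 (P8)
bar 1: v0=B3 v1=F4 (TT)
bar 2: v0=D4 v1=B4 (M6)
bar 3: v0=E4 v1=E5 (P8)
bar 4: v0=E4 v1=G4 (m3)
bar 5: v0=F3 v1=D4 (M6)
bar 6: v0=G3 v1=G4 (P8)
  R4 @ bar1.0: B3/F4 TT untreated
  R2 @ bar3.0: D4/B4 M6 -> E4/E5 P8 similar
  R4 @ bar4.2: E4/F5 m2 untreated
  R7 @ bar4.2: G4->F5 leap 10st
  R7 @ bar5.0: E4->F3 leap 11st
  R7 @ bar5.0: F5->D4 leap 15st
  R2 @ bar6.0: F3/A3 M3 -> G3/G4 P8 similar
  R7 @ bar6.0: A3->G4 leap 10st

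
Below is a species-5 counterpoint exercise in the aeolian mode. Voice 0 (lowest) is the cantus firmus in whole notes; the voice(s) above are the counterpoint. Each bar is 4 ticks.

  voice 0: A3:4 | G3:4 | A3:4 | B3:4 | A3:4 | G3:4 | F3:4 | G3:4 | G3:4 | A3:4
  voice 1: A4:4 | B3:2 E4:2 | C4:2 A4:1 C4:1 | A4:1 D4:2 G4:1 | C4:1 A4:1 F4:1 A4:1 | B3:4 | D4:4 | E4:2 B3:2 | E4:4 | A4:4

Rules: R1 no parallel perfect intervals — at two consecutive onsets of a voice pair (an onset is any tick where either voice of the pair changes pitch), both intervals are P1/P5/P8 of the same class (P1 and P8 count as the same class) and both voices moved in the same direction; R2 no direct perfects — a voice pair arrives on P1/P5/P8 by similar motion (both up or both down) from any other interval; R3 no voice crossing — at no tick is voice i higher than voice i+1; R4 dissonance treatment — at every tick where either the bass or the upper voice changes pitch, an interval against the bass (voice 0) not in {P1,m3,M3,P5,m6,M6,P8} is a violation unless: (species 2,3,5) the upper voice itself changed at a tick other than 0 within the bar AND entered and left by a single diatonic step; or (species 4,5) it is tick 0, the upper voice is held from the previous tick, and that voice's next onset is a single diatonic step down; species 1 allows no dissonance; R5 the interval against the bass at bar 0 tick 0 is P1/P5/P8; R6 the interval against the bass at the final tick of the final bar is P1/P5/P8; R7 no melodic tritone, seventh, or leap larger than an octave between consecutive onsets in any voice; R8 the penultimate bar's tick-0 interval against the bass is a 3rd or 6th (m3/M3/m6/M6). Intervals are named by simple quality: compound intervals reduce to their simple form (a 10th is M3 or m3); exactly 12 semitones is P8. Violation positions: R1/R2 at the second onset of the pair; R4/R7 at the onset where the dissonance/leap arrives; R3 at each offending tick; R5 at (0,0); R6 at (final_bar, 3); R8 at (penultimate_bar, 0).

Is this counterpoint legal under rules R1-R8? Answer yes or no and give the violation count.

No (4 violations)

bar 0: v0=A3 v1=A4 (P8)
bar 1: v0=G3 v1=B3 (M3)
bar 2: v0=A3 v1=C4 (m3)
bar 3: v0=B3 v1=A4 (m7)
bar 4: v0=A3 v1=C4 (m3)
bar 5: v0=G3 v1=B3 (M3)
bar 6: v0=F3 v1=D4 (M6)
bar 7: v0=G3 v1=E4 (M6)
bar 8: v0=G3 v1=E4 (M6)
bar 9: v0=A3 v1=A4 (P8)
  R7 @ bar1.0: A4->B3 leap 10st
  R4 @ bar3.0: B3/A4 m7 untreated
  R7 @ bar5.0: A4->B3 leap 10st
  R2 @ bar9.0: G3/E4 M6 -> A3/A4 P8 similar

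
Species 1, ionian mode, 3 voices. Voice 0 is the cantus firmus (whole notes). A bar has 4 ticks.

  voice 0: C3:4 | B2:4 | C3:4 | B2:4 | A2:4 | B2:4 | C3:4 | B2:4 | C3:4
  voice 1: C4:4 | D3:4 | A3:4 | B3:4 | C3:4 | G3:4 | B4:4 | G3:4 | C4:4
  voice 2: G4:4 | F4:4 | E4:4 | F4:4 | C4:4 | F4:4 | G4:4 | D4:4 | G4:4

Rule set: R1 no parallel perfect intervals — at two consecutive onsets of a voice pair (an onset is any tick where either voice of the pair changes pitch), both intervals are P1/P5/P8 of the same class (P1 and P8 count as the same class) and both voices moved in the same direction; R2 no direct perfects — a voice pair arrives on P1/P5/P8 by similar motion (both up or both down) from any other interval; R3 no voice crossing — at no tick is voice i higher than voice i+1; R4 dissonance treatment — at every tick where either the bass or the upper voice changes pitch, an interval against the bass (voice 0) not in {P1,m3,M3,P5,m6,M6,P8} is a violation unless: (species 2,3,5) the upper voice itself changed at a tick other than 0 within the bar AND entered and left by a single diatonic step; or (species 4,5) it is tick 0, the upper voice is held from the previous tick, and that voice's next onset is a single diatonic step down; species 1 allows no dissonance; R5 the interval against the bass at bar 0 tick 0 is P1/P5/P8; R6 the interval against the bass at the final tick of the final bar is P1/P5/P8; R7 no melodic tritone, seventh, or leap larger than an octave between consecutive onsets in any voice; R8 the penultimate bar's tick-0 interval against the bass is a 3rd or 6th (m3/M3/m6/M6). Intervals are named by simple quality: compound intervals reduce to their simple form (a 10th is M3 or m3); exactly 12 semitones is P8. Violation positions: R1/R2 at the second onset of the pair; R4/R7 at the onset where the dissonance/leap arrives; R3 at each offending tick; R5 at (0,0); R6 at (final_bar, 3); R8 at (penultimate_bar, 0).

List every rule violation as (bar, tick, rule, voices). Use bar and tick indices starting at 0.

(1, 0, R4, (0, 2))
(1, 0, R7, (1,))
(3, 0, R4, (0, 2))
(4, 0, R2, (1, 2))
(4, 0, R7, (1,))
(5, 0, R4, (0, 2))
(6, 0, R2, (0, 2))
(6, 0, R3, (1, 2))
(6, 0, R4, (0, 1))
(6, 0, R7, (1,))
(6, 1, R3, (1, 2))
(6, 2, R3, (1, 2))
(6, 3, R3, (1, 2))
(7, 0, R2, (1, 2))
(7, 0, R7, (1,))
(8, 0, R1, (1, 2))
(8, 0, R2, (0, 1))
(8, 0, R2, (0, 2))

bar 0: v0=C3 v1=C4 v2=G4 downbeat P5
bar 1: v0=B2 v1=D3 v2=F4 downbeat TT
bar 2: v0=C3 v1=A3 v2=E4 downbeat M3
bar 3: v0=B2 v1=B3 v2=F4 downbeat TT
bar 4: v0=A2 v1=C3 v2=C4 downbeat m3
bar 5: v0=B2 v1=G3 v2=F4 downbeat TT
bar 6: v0=C3 v1=B4 v2=G4 downbeat P5
bar 7: v0=B2 v1=G3 v2=D4 downbeat m3
bar 8: v0=C3 v1=C4 v2=G4 downbeat P5
  -> R4 @ bar 1 tick 0 v(0, 2): B2/F4 TT untreated
  -> R7 @ bar 1 tick 0 v(1,): C4->D3 leap 10st
  -> R4 @ bar 3 tick 0 v(0, 2): B2/F4 TT untreated
  -> R2 @ bar 4 tick 0 v(1, 2): B3/F4 TT -> C3/C4 P8 similar
  -> R7 @ bar 4 tick 0 v(1,): B3->C3 leap 11st
  -> R4 @ bar 5 tick 0 v(0, 2): B2/F4 TT untreated
  -> R2 @ bar 6 tick 0 v(0, 2): B2/F4 TT -> C3/G4 P5 similar
  -> R3 @ bar 6 tick 0 v(1, 2): B4 above G4
  -> R4 @ bar 6 tick 0 v(0, 1): C3/B4 M7 untreated
  -> R7 @ bar 6 tick 0 v(1,): G3->B4 leap 16st
  -> R3 @ bar 6 tick 1 v(1, 2): B4 above G4
  -> R3 @ bar 6 tick 2 v(1, 2): B4 above G4
  -> R3 @ bar 6 tick 3 v(1, 2): B4 above G4
  -> R2 @ bar 7 tick 0 v(1, 2): B4/G4 M3 -> G3/D4 P5 similar
  -> R7 @ bar 7 tick 0 v(1,): B4->G3 leap 16st
  -> R1 @ bar 8 tick 0 v(1, 2): G3/D4 P5 -> C4/G4 P5 similar
  -> R2 @ bar 8 tick 0 v(0, 1): B2/G3 m6 -> C3/C4 P8 similar
  -> R2 @ bar 8 tick 0 v(0, 2): B2/D4 m3 -> C3/G4 P5 similar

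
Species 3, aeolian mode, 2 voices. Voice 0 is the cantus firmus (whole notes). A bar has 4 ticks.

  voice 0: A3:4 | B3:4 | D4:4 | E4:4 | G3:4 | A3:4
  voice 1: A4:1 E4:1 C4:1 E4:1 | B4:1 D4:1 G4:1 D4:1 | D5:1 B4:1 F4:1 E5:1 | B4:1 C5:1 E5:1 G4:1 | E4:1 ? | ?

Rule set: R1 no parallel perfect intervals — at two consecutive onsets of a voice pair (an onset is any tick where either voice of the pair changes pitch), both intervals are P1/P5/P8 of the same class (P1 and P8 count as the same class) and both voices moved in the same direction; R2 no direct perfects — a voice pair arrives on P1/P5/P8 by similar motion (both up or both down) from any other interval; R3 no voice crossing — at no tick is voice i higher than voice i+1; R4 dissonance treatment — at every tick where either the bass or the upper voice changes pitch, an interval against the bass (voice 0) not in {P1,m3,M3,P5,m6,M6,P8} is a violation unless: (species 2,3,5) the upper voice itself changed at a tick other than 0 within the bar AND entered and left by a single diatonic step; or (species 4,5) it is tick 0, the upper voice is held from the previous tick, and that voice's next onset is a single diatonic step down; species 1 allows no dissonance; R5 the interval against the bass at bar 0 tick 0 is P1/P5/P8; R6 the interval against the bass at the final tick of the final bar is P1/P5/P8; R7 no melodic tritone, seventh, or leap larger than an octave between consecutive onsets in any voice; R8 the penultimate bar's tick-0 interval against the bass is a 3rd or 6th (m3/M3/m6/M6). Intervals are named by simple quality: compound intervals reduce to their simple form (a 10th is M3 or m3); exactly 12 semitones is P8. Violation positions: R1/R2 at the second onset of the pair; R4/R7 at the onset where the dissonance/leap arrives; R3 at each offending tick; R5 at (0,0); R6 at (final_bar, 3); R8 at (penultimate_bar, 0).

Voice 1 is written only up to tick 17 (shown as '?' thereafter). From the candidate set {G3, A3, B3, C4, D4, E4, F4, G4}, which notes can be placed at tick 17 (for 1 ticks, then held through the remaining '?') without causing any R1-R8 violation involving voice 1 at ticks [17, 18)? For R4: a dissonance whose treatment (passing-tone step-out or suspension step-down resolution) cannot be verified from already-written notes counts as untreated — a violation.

G3: legal
A3: violates R4
B3: legal
C4: violates R4
D4: legal
E4: legal
F4: violates R4
G4: legal

{B3, D4, E4, G3, G4}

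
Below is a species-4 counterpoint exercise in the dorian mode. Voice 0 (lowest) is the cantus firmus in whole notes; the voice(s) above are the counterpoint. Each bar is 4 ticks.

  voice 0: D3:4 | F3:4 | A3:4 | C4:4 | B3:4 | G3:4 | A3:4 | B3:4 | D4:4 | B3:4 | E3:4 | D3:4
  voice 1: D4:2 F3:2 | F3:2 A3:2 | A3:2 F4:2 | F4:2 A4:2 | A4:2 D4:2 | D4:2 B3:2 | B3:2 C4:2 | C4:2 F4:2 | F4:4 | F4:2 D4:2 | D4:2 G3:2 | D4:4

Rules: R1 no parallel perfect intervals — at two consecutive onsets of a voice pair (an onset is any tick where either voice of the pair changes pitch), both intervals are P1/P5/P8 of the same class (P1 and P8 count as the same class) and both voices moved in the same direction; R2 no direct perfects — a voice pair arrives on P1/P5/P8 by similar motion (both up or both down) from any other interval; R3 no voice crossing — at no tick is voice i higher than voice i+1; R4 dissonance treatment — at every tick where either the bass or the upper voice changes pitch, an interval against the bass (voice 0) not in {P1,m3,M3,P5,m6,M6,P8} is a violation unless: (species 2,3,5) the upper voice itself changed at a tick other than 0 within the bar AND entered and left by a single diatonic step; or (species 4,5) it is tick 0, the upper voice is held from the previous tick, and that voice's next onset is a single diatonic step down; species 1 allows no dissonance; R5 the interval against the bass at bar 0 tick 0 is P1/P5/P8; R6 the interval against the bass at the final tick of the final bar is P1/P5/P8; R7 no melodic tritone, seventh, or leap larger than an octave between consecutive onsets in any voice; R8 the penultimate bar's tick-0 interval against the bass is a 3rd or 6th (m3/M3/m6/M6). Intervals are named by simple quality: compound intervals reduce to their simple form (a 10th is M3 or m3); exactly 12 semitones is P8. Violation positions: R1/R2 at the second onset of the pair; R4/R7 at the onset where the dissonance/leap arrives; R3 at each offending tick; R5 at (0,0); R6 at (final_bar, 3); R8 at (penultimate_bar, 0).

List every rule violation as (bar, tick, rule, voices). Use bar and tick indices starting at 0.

(3, 0, R4, (0, 1))
(4, 0, R4, (0, 1))
(6, 0, R4, (0, 1))
(7, 0, R4, (0, 1))
(7, 2, R4, (0, 1))
(9, 0, R4, (0, 1))
(10, 0, R4, (0, 1))
(10, 0, R8, (0, 1))

bar 0: v0=D3 v1=D4 downbeat P8
bar 1: v0=F3 v1=F3 downbeat P1
bar 2: v0=A3 v1=A3 downbeat P1
bar 3: v0=C4 v1=F4 downbeat P4
bar 4: v0=B3 v1=A4 downbeat m7
bar 5: v0=G3 v1=D4 downbeat P5
bar 6: v0=A3 v1=B3 downbeat M2
bar 7: v0=B3 v1=C4 downbeat m2
bar 8: v0=D4 v1=F4 downbeat m3
bar 9: v0=B3 v1=F4 downbeat TT
bar 10: v0=E3 v1=D4 downbeat m7
bar 11: v0=D3 v1=D4 downbeat P8
  -> R4 @ bar 3 tick 0 v(0, 1): C4/F4 P4 untreated
  -> R4 @ bar 4 tick 0 v(0, 1): B3/A4 m7 untreated
  -> R4 @ bar 6 tick 0 v(0, 1): A3/B3 M2 untreated
  -> R4 @ bar 7 tick 0 v(0, 1): B3/C4 m2 untreated
  -> R4 @ bar 7 tick 2 v(0, 1): B3/F4 TT untreated
  -> R4 @ bar 9 tick 0 v(0, 1): B3/F4 TT untreated
  -> R4 @ bar 10 tick 0 v(0, 1): E3/D4 m7 untreated
  -> R8 @ bar 10 tick 0 v(0, 1): penult m7 not 3rd/6th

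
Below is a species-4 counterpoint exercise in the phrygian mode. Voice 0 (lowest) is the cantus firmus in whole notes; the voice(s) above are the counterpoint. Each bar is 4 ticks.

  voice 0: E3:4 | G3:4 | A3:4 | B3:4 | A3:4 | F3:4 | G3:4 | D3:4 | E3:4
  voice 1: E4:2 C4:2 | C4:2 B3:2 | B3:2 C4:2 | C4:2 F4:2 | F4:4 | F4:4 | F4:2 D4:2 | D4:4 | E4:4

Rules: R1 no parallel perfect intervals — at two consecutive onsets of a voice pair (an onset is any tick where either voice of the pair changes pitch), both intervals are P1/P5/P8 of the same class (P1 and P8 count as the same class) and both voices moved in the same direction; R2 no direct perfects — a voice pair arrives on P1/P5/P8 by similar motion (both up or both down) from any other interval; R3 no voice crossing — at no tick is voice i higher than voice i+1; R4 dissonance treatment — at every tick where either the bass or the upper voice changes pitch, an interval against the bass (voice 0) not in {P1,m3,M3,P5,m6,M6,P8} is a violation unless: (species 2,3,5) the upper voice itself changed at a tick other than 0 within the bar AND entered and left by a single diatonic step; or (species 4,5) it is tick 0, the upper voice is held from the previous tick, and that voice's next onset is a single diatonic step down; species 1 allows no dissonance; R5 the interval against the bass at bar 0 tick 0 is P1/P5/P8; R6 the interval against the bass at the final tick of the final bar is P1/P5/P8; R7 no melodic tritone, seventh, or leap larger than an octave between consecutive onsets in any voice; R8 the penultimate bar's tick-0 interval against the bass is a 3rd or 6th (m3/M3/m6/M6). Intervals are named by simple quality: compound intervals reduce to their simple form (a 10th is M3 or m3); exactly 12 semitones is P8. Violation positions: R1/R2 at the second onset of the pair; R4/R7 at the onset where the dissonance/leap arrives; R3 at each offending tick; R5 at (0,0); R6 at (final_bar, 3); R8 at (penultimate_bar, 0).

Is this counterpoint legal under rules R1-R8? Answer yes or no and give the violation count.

No (6 violations)

bar 0: v0=E3 v1=E4 (P8)
bar 1: v0=G3 v1=C4 (P4)
bar 2: v0=A3 v1=B3 (M2)
bar 3: v0=B3 v1=C4 (m2)
bar 4: v0=A3 v1=F4 (m6)
bar 5: v0=F3 v1=F4 (P8)
bar 6: v0=G3 v1=F4 (m7)
bar 7: v0=D3 v1=D4 (P8)
bar 8: v0=E3 v1=E4 (P8)
  R4 @ bar2.0: A3/B3 M2 untreated
  R4 @ bar3.0: B3/C4 m2 untreated
  R4 @ bar3.2: B3/F4 TT untreated
  R4 @ bar6.0: G3/F4 m7 untreated
  R8 @ bar7.0: penult P8 not 3rd/6th
  R1 @ bar8.0: D3/D4 P8 -> E3/E4 P8 similar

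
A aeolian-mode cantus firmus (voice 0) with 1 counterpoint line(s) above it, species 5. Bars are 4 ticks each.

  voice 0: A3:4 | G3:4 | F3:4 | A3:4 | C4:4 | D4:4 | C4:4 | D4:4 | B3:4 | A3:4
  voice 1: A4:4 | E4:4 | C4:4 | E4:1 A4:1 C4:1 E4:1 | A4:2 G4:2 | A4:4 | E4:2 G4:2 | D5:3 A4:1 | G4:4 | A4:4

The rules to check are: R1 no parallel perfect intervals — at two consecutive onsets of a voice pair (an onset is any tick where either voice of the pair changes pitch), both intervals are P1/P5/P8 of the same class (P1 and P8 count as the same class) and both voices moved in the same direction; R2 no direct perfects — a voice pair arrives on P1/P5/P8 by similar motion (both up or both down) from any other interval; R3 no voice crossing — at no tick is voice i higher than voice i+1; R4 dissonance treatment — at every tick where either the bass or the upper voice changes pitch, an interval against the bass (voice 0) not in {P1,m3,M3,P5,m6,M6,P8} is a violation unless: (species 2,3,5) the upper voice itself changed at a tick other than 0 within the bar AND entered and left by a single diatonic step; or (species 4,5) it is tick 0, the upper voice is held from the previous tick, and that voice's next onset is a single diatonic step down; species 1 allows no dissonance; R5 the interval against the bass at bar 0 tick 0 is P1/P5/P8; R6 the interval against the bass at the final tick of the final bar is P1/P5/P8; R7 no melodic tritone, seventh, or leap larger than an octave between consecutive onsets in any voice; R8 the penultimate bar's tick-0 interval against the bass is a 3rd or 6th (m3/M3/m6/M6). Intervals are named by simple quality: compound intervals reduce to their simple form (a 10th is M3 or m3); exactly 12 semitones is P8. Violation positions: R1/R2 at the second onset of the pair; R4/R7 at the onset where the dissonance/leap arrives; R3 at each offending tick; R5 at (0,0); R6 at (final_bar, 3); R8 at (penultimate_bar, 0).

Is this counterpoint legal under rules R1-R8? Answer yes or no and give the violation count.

No (4 violations)

bar 0: v0=A3 v1=A4 (P8)
bar 1: v0=G3 v1=E4 (M6)
bar 2: v0=F3 v1=C4 (P5)
bar 3: v0=A3 v1=E4 (P5)
bar 4: v0=C4 v1=A4 (M6)
bar 5: v0=D4 v1=A4 (P5)
bar 6: v0=C4 v1=E4 (M3)
bar 7: v0=D4 v1=D5 (P8)
bar 8: v0=B3 v1=G4 (m6)
bar 9: v0=A3 v1=A4 (P8)
  R2 @ bar2.0: G3/E4 M6 -> F3/C4 P5 similar
  R1 @ bar3.0: F3/C4 P5 -> A3/E4 P5 similar
  R1 @ bar5.0: C4/G4 P5 -> D4/A4 P5 similar
  R2 @ bar7.0: C4/G4 P5 -> D4/D5 P8 similar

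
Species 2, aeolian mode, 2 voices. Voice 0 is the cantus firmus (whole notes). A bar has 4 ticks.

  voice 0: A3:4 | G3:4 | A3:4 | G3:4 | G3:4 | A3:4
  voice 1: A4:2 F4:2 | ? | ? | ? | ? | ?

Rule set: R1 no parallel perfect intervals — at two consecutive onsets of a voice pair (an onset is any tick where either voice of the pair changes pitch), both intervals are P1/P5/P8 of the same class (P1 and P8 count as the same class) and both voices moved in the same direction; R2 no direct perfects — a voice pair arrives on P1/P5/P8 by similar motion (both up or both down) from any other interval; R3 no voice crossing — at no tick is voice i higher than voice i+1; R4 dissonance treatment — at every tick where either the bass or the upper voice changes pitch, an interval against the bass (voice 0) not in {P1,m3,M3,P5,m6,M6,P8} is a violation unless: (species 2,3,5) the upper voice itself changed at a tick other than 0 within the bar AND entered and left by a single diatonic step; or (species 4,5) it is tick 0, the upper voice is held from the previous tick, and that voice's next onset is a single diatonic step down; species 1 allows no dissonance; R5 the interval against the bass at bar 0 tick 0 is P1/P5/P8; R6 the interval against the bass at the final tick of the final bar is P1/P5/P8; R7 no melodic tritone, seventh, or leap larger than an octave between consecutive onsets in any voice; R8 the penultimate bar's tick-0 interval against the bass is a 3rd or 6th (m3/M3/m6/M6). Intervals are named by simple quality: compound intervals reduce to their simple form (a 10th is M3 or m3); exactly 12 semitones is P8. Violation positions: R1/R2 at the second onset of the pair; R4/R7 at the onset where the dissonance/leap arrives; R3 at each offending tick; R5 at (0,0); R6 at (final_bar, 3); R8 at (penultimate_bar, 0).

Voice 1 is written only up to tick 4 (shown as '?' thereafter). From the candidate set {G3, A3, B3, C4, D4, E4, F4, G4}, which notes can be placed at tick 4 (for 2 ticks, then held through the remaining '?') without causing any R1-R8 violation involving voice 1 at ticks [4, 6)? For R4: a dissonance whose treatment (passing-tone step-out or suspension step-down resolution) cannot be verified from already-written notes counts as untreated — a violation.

{E4, G4}

G3: violates R2,R7
A3: violates R4
B3: violates R7
C4: violates R4
D4: violates R2
E4: legal
F4: violates R4
G4: legal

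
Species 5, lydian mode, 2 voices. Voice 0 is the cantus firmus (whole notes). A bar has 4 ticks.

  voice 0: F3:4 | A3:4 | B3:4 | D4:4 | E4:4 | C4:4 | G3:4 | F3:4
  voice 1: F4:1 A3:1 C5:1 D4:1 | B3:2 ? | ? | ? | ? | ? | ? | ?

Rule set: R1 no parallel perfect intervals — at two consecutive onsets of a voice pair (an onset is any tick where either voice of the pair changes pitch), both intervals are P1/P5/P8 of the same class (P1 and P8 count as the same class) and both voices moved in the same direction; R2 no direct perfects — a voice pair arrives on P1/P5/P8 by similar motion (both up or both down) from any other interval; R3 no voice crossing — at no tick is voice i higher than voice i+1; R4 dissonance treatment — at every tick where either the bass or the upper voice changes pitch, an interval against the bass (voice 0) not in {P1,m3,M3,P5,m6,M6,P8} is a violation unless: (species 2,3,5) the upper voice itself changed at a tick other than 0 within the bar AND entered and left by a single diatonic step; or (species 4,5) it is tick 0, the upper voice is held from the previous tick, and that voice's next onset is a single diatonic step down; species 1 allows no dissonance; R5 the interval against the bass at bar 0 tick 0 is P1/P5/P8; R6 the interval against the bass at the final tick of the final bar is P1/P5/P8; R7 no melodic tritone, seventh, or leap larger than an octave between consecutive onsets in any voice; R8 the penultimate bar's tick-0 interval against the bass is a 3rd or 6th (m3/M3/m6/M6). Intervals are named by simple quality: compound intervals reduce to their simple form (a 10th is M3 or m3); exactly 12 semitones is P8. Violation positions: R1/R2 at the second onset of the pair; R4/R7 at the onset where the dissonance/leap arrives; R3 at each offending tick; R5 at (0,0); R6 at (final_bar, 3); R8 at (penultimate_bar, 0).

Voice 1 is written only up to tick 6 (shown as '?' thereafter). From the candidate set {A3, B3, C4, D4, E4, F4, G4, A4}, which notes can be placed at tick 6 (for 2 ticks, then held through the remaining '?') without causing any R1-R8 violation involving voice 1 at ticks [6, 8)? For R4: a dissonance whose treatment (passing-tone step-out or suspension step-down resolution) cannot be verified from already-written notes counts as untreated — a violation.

{A3, B3, C4, E4}

A3: legal
B3: legal
C4: legal
D4: violates R4
E4: legal
F4: violates R7
G4: violates R4
A4: violates R7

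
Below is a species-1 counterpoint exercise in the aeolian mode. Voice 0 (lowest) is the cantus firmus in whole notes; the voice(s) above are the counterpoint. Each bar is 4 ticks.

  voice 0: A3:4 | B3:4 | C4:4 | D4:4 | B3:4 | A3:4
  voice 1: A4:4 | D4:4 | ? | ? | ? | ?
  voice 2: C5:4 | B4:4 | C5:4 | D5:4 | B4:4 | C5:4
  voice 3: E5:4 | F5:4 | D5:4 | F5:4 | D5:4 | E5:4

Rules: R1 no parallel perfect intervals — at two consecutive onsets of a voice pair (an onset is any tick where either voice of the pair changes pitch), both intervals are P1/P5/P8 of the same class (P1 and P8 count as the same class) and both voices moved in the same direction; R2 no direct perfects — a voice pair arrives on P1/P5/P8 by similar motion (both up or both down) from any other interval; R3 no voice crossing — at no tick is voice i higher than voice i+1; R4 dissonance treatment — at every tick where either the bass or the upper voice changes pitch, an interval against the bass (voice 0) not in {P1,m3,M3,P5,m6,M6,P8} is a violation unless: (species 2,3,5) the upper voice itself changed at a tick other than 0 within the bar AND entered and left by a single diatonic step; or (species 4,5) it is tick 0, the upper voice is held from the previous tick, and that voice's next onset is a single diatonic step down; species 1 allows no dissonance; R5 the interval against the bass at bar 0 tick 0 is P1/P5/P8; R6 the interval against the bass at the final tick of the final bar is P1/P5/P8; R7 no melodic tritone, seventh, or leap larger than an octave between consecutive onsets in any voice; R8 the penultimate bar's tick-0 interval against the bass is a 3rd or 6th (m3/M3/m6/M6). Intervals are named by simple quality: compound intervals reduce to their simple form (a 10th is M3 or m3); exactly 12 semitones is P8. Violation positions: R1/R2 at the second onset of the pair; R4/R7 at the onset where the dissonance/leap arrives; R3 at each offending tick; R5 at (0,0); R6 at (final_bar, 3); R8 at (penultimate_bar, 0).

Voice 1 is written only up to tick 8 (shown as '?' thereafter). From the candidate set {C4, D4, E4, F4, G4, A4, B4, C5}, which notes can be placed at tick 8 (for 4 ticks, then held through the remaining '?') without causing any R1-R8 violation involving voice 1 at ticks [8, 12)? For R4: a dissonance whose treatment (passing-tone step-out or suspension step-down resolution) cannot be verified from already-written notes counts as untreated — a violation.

{A4, C4, E4}

C4: legal
D4: violates R4
E4: legal
F4: violates R2,R4
G4: violates R2
A4: legal
B4: violates R4
C5: violates R2,R7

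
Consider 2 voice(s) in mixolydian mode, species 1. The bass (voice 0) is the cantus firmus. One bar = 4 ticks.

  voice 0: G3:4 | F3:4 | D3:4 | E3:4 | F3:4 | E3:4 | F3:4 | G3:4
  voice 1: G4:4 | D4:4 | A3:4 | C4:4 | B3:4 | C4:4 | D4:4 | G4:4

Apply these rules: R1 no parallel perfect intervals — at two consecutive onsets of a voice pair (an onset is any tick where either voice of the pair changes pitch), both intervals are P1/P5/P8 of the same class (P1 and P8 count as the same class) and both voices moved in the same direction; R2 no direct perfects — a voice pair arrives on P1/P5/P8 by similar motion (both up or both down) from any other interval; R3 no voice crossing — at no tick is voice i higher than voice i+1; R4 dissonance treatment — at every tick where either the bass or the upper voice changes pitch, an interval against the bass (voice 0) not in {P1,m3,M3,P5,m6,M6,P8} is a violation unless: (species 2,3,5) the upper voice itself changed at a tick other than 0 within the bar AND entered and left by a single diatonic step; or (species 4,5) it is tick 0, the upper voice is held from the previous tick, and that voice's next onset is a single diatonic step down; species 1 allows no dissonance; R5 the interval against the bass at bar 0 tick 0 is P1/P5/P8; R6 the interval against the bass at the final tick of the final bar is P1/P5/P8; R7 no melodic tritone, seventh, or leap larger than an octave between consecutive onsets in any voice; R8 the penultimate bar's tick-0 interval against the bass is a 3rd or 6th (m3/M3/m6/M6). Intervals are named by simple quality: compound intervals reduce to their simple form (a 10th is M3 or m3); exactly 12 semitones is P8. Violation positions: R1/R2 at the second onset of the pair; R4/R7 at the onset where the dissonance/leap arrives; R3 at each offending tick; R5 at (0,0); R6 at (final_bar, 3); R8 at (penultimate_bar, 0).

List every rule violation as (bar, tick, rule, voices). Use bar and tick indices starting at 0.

bar 0: v0=G3 v1=G4 downbeat P8
bar 1: v0=F3 v1=D4 downbeat M6
bar 2: v0=D3 v1=A3 downbeat P5
bar 3: v0=E3 v1=C4 downbeat m6
bar 4: v0=F3 v1=B3 downbeat TT
bar 5: v0=E3 v1=C4 downbeat m6
bar 6: v0=F3 v1=D4 downbeat M6
bar 7: v0=G3 v1=G4 downbeat P8
  -> R2 @ bar 2 tick 0 v(0, 1): F3/D4 M6 -> D3/A3 P5 similar
  -> R4 @ bar 4 tick 0 v(0, 1): F3/B3 TT untreated
  -> R2 @ bar 7 tick 0 v(0, 1): F3/D4 M6 -> G3/G4 P8 similar

(2, 0, R2, (0, 1))
(4, 0, R4, (0, 1))
(7, 0, R2, (0, 1))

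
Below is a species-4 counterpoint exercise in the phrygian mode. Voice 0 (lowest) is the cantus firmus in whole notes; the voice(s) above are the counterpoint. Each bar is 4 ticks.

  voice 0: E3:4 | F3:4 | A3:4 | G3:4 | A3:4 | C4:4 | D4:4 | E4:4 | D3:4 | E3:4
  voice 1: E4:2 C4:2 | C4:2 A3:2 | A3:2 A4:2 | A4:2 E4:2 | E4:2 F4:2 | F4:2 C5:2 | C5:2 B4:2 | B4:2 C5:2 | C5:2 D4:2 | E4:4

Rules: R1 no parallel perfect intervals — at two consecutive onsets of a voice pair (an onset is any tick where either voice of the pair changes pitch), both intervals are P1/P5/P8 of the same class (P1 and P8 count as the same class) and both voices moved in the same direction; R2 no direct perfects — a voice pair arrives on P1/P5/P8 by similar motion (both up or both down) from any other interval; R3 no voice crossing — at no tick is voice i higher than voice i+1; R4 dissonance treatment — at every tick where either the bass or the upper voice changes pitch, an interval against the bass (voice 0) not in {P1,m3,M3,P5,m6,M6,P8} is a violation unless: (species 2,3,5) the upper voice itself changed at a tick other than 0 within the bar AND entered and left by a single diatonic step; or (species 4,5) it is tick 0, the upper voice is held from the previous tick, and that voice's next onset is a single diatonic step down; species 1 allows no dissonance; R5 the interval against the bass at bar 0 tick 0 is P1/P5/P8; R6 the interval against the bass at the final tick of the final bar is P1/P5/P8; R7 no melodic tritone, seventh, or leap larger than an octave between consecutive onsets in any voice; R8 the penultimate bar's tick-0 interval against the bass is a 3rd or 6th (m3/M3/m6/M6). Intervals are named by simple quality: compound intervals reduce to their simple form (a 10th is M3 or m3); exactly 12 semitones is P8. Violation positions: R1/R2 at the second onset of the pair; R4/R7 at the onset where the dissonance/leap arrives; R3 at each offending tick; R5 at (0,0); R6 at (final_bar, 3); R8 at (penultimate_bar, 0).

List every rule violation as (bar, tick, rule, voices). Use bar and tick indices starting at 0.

(3, 0, R4, (0, 1))
(5, 0, R4, (0, 1))
(8, 0, R4, (0, 1))
(8, 0, R7, (0,))
(8, 0, R8, (0, 1))
(8, 2, R7, (1,))
(9, 0, R1, (0, 1))

bar 0: v0=E3 v1=E4 downbeat P8
bar 1: v0=F3 v1=C4 downbeat P5
bar 2: v0=A3 v1=A3 downbeat P1
bar 3: v0=G3 v1=A4 downbeat M2
bar 4: v0=A3 v1=E4 downbeat P5
bar 5: v0=C4 v1=F4 downbeat P4
bar 6: v0=D4 v1=C5 downbeat m7
bar 7: v0=E4 v1=B4 downbeat P5
bar 8: v0=D3 v1=C5 downbeat m7
bar 9: v0=E3 v1=E4 downbeat P8
  -> R4 @ bar 3 tick 0 v(0, 1): G3/A4 M2 untreated
  -> R4 @ bar 5 tick 0 v(0, 1): C4/F4 P4 untreated
  -> R4 @ bar 8 tick 0 v(0, 1): D3/C5 m7 untreated
  -> R7 @ bar 8 tick 0 v(0,): E4->D3 leap 14st
  -> R8 @ bar 8 tick 0 v(0, 1): penult m7 not 3rd/6th
  -> R7 @ bar 8 tick 2 v(1,): C5->D4 leap 10st
  -> R1 @ bar 9 tick 0 v(0, 1): D3/D4 P8 -> E3/E4 P8 similar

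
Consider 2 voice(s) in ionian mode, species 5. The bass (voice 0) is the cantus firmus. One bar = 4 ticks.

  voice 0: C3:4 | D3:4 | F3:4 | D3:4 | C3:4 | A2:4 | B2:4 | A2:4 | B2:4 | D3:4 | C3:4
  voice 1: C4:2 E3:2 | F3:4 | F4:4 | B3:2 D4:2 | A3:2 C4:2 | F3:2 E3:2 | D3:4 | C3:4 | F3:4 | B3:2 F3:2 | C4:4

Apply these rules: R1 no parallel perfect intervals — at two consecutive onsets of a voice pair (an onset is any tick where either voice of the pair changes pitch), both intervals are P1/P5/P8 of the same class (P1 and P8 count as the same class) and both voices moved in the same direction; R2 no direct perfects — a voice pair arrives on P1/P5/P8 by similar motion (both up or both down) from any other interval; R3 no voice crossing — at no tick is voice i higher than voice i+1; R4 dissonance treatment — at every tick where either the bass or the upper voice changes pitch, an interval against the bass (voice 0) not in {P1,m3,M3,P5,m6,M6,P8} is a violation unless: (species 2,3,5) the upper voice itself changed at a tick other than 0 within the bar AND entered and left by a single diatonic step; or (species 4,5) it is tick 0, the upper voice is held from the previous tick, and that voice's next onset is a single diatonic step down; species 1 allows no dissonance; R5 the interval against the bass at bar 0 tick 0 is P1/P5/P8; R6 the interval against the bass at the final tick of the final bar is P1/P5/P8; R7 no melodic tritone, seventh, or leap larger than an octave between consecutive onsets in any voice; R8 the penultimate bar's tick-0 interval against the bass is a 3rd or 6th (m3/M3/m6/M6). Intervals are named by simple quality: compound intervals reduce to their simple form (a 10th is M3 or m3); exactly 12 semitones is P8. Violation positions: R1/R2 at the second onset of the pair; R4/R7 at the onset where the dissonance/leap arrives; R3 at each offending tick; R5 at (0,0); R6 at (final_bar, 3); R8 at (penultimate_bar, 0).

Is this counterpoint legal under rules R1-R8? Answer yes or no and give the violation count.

No (5 violations)

bar 0: v0=C3 v1=C4 (P8)
bar 1: v0=D3 v1=F3 (m3)
bar 2: v0=F3 v1=F4 (P8)
bar 3: v0=D3 v1=B3 (M6)
bar 4: v0=C3 v1=A3 (M6)
bar 5: v0=A2 v1=F3 (m6)
bar 6: v0=B2 v1=D3 (m3)
bar 7: v0=A2 v1=C3 (m3)
bar 8: v0=B2 v1=F3 (TT)
bar 9: v0=D3 v1=B3 (M6)
bar 10: v0=C3 v1=C4 (P8)
  R2 @ bar2.0: D3/F3 m3 -> F3/F4 P8 similar
  R7 @ bar3.0: F4->B3 leap 6st
  R4 @ bar8.0: B2/F3 TT untreated
  R7 @ bar9.0: F3->B3 leap 6st
  R7 @ bar9.2: B3->F3 leap 6st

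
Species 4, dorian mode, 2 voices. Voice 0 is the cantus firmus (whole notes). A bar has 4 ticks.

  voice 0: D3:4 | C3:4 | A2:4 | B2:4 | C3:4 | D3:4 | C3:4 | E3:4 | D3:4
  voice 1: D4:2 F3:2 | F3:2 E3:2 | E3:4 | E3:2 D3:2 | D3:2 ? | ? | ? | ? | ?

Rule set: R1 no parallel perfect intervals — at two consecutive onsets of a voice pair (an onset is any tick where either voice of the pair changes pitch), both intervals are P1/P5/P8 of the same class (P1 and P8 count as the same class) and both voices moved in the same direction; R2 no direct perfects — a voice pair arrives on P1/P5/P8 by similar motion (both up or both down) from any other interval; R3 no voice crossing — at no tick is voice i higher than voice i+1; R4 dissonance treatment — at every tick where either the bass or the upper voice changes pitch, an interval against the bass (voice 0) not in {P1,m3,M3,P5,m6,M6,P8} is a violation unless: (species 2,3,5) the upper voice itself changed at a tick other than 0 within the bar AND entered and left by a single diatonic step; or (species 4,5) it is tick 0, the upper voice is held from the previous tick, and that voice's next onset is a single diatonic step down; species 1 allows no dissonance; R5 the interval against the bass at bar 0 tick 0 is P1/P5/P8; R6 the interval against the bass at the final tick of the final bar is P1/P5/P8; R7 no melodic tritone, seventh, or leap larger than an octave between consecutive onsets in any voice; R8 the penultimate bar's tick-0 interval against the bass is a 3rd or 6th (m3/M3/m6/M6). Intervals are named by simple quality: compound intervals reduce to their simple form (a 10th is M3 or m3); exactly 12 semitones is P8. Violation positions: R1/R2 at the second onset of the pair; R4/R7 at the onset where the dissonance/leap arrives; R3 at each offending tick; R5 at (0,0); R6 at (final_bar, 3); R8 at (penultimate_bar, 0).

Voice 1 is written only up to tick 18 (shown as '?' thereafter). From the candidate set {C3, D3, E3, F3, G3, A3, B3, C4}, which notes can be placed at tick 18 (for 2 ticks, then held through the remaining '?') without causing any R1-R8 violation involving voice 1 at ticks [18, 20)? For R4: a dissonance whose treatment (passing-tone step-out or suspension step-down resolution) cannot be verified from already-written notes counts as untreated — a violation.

C3: legal
D3: legal
E3: legal
F3: violates R4
G3: legal
A3: legal
B3: violates R4
C4: violates R7

{A3, C3, D3, E3, G3}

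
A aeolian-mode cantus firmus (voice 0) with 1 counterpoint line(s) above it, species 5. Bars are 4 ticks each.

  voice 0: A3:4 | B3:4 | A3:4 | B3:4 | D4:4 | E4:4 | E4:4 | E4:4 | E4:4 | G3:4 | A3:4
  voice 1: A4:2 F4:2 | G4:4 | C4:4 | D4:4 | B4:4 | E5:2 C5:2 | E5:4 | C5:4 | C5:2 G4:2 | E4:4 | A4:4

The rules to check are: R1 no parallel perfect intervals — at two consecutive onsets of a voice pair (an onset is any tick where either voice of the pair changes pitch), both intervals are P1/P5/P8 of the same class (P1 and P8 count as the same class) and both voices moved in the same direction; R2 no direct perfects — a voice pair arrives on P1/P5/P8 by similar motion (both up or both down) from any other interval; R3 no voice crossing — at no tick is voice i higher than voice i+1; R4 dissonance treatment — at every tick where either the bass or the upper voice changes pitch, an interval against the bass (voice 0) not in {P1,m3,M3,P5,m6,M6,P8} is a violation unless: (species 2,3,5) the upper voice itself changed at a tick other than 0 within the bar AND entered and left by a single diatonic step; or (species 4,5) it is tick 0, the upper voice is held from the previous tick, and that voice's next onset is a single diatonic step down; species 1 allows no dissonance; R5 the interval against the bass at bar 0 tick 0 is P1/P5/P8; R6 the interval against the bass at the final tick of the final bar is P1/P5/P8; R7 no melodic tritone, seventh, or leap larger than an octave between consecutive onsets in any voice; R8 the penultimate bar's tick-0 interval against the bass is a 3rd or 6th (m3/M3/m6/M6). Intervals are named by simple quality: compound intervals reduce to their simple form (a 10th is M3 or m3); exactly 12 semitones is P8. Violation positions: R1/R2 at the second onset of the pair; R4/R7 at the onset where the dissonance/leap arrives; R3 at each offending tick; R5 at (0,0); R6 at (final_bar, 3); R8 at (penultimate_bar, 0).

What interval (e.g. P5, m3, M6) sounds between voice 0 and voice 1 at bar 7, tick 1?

voice 0=E4 voice 1=C5 -> m6

m6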